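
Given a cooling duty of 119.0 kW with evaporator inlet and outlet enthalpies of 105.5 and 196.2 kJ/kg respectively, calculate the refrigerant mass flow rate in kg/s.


dh = 196.2 - 105.5 = 90.7 kJ/kg
m_dot = Q / dh = 119.0 / 90.7 = 1.312 kg/s

1.312


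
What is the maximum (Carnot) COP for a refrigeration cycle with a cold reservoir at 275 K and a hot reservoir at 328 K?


dT = 328 - 275 = 53 K
COP_carnot = T_cold / dT = 275 / 53
COP_carnot = 5.189

5.189


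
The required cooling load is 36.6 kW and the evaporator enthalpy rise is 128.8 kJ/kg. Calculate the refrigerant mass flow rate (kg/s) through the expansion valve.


m_dot = Q / dh
m_dot = 36.6 / 128.8
m_dot = 0.2842 kg/s

0.2842


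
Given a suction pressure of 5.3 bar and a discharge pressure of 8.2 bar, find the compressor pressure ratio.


PR = P_high / P_low
PR = 8.2 / 5.3
PR = 1.547

1.547


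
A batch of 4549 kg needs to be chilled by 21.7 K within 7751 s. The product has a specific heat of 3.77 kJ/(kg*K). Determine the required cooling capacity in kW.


Q = m * cp * dT / t
Q = 4549 * 3.77 * 21.7 / 7751
Q = 48.013 kW

48.013


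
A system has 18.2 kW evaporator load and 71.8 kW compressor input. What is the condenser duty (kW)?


Q_cond = Q_evap + W
Q_cond = 18.2 + 71.8
Q_cond = 90.0 kW

90.0


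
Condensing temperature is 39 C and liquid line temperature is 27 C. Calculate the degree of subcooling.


Subcooling = T_cond - T_liquid
Subcooling = 39 - 27
Subcooling = 12 K

12


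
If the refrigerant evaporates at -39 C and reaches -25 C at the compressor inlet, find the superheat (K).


Superheat = T_suction - T_evap
Superheat = -25 - (-39)
Superheat = 14 K

14


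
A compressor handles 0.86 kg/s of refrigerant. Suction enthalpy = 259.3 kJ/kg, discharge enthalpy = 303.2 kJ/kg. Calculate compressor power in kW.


dh = 303.2 - 259.3 = 43.9 kJ/kg
W = m_dot * dh = 0.86 * 43.9 = 37.75 kW

37.75


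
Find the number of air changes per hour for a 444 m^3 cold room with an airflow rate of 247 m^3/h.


ACH = flow / volume
ACH = 247 / 444
ACH = 0.556

0.556


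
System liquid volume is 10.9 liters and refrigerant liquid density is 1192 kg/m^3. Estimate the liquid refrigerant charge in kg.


Charge = V * rho / 1000
Charge = 10.9 * 1192 / 1000
Charge = 12.99 kg

12.99


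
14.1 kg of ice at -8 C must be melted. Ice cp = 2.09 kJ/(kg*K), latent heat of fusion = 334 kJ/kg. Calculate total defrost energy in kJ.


Sensible heat = cp * dT = 2.09 * 8 = 16.72 kJ/kg
Total per kg = 16.72 + 334 = 350.72 kJ/kg
Q = m * total = 14.1 * 350.72
Q = 4945.2 kJ

4945.2


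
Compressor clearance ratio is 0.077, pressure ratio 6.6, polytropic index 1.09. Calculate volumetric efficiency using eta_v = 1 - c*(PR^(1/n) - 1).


PR^(1/n) = 6.6^(1/1.09) = 5.64774618
eta_v = 1 - 0.077 * (5.64774618 - 1)
eta_v = 0.6421

0.6421


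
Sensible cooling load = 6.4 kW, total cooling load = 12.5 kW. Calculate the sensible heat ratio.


SHR = Q_sensible / Q_total
SHR = 6.4 / 12.5
SHR = 0.512

0.512


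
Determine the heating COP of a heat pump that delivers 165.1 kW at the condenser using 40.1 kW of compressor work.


COP_hp = Q_cond / W
COP_hp = 165.1 / 40.1
COP_hp = 4.117

4.117


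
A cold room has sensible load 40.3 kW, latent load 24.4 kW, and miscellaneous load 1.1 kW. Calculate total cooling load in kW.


Q_total = Q_s + Q_l + Q_misc
Q_total = 40.3 + 24.4 + 1.1
Q_total = 65.8 kW

65.8


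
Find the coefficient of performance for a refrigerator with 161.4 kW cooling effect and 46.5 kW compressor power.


COP = Q_evap / W
COP = 161.4 / 46.5
COP = 3.471

3.471


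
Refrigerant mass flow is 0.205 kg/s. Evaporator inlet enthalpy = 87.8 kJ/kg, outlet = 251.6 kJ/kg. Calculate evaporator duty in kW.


dh = 251.6 - 87.8 = 163.8 kJ/kg
Q_evap = m_dot * dh = 0.205 * 163.8
Q_evap = 33.58 kW

33.58


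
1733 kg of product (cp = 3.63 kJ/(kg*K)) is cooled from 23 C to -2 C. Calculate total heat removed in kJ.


dT = 23 - (-2) = 25 K
Q = m * cp * dT = 1733 * 3.63 * 25
Q = 157270 kJ

157270


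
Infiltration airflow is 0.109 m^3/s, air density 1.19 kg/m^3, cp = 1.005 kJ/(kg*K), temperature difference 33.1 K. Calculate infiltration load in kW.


Q = V_dot * rho * cp * dT
Q = 0.109 * 1.19 * 1.005 * 33.1
Q = 4.315 kW

4.315


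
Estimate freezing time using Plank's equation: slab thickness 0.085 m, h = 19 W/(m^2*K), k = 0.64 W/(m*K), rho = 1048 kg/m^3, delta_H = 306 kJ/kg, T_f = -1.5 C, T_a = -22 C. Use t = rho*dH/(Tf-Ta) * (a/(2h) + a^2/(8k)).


dT = -1.5 - (-22) = 20.5 K
term1 = a/(2h) = 0.085/(2*19) = 0.002236842105
term2 = a^2/(8k) = 0.085^2/(8*0.64) = 0.001411132813
t = rho*dH*1000/dT * (term1 + term2)
t = 1048*306*1000/20.5 * (0.002236842105 + 0.001411132813)
t = 57066 s

57066


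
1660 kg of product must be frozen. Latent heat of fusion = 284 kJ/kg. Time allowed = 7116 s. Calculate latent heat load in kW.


Q_lat = m * h_fg / t
Q_lat = 1660 * 284 / 7116
Q_lat = 66.25 kW

66.25


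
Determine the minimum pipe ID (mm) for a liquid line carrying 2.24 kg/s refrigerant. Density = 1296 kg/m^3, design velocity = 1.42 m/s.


A = m_dot / (rho * v) = 2.24 / (1296 * 1.42) = 0.001217179621 m^2
d = sqrt(4*A/pi) * 1000
d = 39.4 mm

39.4


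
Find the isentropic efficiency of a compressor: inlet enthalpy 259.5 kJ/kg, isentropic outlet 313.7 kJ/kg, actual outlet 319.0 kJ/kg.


dh_ideal = 313.7 - 259.5 = 54.2 kJ/kg
dh_actual = 319.0 - 259.5 = 59.5 kJ/kg
eta_s = dh_ideal / dh_actual = 54.2 / 59.5
eta_s = 0.9109

0.9109


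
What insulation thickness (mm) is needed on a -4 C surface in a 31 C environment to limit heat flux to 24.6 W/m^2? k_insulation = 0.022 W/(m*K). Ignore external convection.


dT = 31 - (-4) = 35 K
thickness = k * dT / q_max * 1000
thickness = 0.022 * 35 / 24.6 * 1000
thickness = 31.3 mm

31.3


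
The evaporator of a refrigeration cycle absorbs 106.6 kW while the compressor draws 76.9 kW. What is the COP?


COP = Q_evap / W
COP = 106.6 / 76.9
COP = 1.386

1.386


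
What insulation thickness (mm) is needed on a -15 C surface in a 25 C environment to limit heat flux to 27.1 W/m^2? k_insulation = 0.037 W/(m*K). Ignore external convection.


dT = 25 - (-15) = 40 K
thickness = k * dT / q_max * 1000
thickness = 0.037 * 40 / 27.1 * 1000
thickness = 54.6 mm

54.6


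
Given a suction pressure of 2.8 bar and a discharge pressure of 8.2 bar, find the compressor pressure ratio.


PR = P_high / P_low
PR = 8.2 / 2.8
PR = 2.929

2.929


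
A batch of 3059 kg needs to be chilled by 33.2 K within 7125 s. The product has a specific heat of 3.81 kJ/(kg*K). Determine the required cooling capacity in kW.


Q = m * cp * dT / t
Q = 3059 * 3.81 * 33.2 / 7125
Q = 54.307 kW

54.307


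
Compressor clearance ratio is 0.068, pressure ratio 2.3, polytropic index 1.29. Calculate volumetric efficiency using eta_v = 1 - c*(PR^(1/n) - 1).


PR^(1/n) = 2.3^(1/1.29) = 1.90725681
eta_v = 1 - 0.068 * (1.90725681 - 1)
eta_v = 0.9383

0.9383


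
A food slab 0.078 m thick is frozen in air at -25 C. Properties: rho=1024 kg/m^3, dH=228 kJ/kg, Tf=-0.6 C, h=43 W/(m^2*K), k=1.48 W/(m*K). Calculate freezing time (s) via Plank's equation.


dT = -0.6 - (-25) = 24.4 K
term1 = a/(2h) = 0.078/(2*43) = 0.0009069767442
term2 = a^2/(8k) = 0.078^2/(8*1.48) = 0.0005138513514
t = rho*dH*1000/dT * (term1 + term2)
t = 1024*228*1000/24.4 * (0.0009069767442 + 0.0005138513514)
t = 13595 s

13595


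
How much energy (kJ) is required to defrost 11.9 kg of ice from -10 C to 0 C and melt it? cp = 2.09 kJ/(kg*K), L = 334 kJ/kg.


Sensible heat = cp * dT = 2.09 * 10 = 20.9 kJ/kg
Total per kg = 20.9 + 334 = 354.9 kJ/kg
Q = m * total = 11.9 * 354.9
Q = 4223.3 kJ

4223.3


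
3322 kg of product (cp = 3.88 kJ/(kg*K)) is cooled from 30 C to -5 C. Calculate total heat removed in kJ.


dT = 30 - (-5) = 35 K
Q = m * cp * dT = 3322 * 3.88 * 35
Q = 451128 kJ

451128


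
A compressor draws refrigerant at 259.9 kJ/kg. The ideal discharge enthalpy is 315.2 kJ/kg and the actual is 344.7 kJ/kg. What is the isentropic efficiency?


dh_ideal = 315.2 - 259.9 = 55.3 kJ/kg
dh_actual = 344.7 - 259.9 = 84.8 kJ/kg
eta_s = dh_ideal / dh_actual = 55.3 / 84.8
eta_s = 0.6521

0.6521


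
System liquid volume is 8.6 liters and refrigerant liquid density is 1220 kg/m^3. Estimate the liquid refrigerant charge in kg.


Charge = V * rho / 1000
Charge = 8.6 * 1220 / 1000
Charge = 10.49 kg

10.49


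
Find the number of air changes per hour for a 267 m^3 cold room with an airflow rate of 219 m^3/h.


ACH = flow / volume
ACH = 219 / 267
ACH = 0.82

0.82


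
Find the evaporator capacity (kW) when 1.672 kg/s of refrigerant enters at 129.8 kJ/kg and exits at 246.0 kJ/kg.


dh = 246.0 - 129.8 = 116.2 kJ/kg
Q_evap = m_dot * dh = 1.672 * 116.2
Q_evap = 194.29 kW

194.29


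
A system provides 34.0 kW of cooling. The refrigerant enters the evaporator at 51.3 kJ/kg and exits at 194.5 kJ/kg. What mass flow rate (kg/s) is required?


dh = 194.5 - 51.3 = 143.2 kJ/kg
m_dot = Q / dh = 34.0 / 143.2 = 0.2374 kg/s

0.2374


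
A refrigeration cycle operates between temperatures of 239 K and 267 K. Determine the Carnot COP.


dT = 267 - 239 = 28 K
COP_carnot = T_cold / dT = 239 / 28
COP_carnot = 8.536

8.536


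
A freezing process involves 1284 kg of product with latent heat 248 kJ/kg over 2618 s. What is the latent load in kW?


Q_lat = m * h_fg / t
Q_lat = 1284 * 248 / 2618
Q_lat = 121.63 kW

121.63


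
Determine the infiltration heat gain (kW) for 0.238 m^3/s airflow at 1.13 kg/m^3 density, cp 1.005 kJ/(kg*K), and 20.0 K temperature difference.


Q = V_dot * rho * cp * dT
Q = 0.238 * 1.13 * 1.005 * 20.0
Q = 5.406 kW

5.406


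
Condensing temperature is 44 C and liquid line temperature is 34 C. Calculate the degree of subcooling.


Subcooling = T_cond - T_liquid
Subcooling = 44 - 34
Subcooling = 10 K

10


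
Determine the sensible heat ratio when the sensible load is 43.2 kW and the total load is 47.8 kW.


SHR = Q_sensible / Q_total
SHR = 43.2 / 47.8
SHR = 0.904

0.904


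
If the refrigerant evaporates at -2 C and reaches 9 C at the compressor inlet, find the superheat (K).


Superheat = T_suction - T_evap
Superheat = 9 - (-2)
Superheat = 11 K

11


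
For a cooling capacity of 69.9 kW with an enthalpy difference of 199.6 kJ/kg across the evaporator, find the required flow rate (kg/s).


m_dot = Q / dh
m_dot = 69.9 / 199.6
m_dot = 0.3502 kg/s

0.3502


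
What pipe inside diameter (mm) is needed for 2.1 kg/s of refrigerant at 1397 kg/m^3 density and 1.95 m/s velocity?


A = m_dot / (rho * v) = 2.1 / (1397 * 1.95) = 0.0007708826606 m^2
d = sqrt(4*A/pi) * 1000
d = 31.3 mm

31.3


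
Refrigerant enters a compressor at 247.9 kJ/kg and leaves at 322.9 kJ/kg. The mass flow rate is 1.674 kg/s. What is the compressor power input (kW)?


dh = 322.9 - 247.9 = 75.0 kJ/kg
W = m_dot * dh = 1.674 * 75.0 = 125.55 kW

125.55


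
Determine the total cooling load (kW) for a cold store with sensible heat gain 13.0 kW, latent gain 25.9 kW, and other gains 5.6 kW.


Q_total = Q_s + Q_l + Q_misc
Q_total = 13.0 + 25.9 + 5.6
Q_total = 44.5 kW

44.5


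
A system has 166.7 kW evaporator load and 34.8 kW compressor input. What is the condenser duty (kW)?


Q_cond = Q_evap + W
Q_cond = 166.7 + 34.8
Q_cond = 201.5 kW

201.5


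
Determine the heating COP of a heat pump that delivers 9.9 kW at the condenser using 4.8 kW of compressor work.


COP_hp = Q_cond / W
COP_hp = 9.9 / 4.8
COP_hp = 2.063

2.063


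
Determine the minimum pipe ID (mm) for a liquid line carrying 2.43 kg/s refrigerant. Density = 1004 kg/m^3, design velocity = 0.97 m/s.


A = m_dot / (rho * v) = 2.43 / (1004 * 0.97) = 0.002495173943 m^2
d = sqrt(4*A/pi) * 1000
d = 56.4 mm

56.4


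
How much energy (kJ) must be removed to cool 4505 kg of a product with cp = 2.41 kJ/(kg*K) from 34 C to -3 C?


dT = 34 - (-3) = 37 K
Q = m * cp * dT = 4505 * 2.41 * 37
Q = 401711 kJ

401711


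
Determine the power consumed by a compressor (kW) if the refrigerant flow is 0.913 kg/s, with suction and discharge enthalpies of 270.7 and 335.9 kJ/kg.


dh = 335.9 - 270.7 = 65.2 kJ/kg
W = m_dot * dh = 0.913 * 65.2 = 59.53 kW

59.53


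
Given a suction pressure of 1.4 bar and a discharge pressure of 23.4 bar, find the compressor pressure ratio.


PR = P_high / P_low
PR = 23.4 / 1.4
PR = 16.714

16.714


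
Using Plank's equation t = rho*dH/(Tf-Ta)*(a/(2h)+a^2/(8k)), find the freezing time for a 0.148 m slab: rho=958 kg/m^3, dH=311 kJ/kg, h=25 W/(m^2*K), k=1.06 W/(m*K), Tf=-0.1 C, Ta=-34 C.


dT = -0.1 - (-34) = 33.9 K
term1 = a/(2h) = 0.148/(2*25) = 0.00296
term2 = a^2/(8k) = 0.148^2/(8*1.06) = 0.002583018868
t = rho*dH*1000/dT * (term1 + term2)
t = 958*311*1000/33.9 * (0.00296 + 0.002583018868)
t = 48716 s

48716


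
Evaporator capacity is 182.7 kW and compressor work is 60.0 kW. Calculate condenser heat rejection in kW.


Q_cond = Q_evap + W
Q_cond = 182.7 + 60.0
Q_cond = 242.7 kW

242.7


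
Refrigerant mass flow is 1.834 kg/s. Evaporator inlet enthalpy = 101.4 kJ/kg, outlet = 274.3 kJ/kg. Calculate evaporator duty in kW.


dh = 274.3 - 101.4 = 172.9 kJ/kg
Q_evap = m_dot * dh = 1.834 * 172.9
Q_evap = 317.1 kW

317.1


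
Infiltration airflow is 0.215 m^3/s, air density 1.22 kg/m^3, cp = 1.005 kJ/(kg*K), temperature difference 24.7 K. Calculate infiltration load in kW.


Q = V_dot * rho * cp * dT
Q = 0.215 * 1.22 * 1.005 * 24.7
Q = 6.511 kW

6.511


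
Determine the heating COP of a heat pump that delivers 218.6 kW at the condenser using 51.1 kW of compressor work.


COP_hp = Q_cond / W
COP_hp = 218.6 / 51.1
COP_hp = 4.278

4.278


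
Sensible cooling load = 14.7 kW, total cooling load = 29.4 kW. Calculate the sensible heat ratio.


SHR = Q_sensible / Q_total
SHR = 14.7 / 29.4
SHR = 0.5

0.5


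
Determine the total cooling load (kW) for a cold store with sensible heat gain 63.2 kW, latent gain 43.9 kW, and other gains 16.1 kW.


Q_total = Q_s + Q_l + Q_misc
Q_total = 63.2 + 43.9 + 16.1
Q_total = 123.2 kW

123.2


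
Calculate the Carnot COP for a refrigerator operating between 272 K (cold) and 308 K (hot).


dT = 308 - 272 = 36 K
COP_carnot = T_cold / dT = 272 / 36
COP_carnot = 7.556

7.556


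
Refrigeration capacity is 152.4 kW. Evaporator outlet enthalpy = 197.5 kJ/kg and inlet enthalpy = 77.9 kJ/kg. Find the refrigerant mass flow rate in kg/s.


dh = 197.5 - 77.9 = 119.6 kJ/kg
m_dot = Q / dh = 152.4 / 119.6 = 1.2742 kg/s

1.2742


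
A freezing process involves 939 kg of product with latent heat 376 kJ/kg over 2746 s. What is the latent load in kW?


Q_lat = m * h_fg / t
Q_lat = 939 * 376 / 2746
Q_lat = 128.57 kW

128.57


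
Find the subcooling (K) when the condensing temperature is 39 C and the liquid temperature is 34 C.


Subcooling = T_cond - T_liquid
Subcooling = 39 - 34
Subcooling = 5 K

5


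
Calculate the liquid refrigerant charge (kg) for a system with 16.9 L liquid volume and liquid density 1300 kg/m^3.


Charge = V * rho / 1000
Charge = 16.9 * 1300 / 1000
Charge = 21.97 kg

21.97


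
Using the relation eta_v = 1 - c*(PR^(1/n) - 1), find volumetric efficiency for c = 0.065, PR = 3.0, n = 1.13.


PR^(1/n) = 3.0^(1/1.13) = 2.64381583
eta_v = 1 - 0.065 * (2.64381583 - 1)
eta_v = 0.8932

0.8932


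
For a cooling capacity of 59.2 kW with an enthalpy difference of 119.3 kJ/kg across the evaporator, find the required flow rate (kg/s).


m_dot = Q / dh
m_dot = 59.2 / 119.3
m_dot = 0.4962 kg/s

0.4962


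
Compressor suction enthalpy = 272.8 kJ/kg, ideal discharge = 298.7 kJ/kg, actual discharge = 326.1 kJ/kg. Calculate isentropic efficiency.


dh_ideal = 298.7 - 272.8 = 25.9 kJ/kg
dh_actual = 326.1 - 272.8 = 53.3 kJ/kg
eta_s = dh_ideal / dh_actual = 25.9 / 53.3
eta_s = 0.4859

0.4859


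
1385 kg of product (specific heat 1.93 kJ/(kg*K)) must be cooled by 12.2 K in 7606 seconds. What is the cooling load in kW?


Q = m * cp * dT / t
Q = 1385 * 1.93 * 12.2 / 7606
Q = 4.288 kW

4.288


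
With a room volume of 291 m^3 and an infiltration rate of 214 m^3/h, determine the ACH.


ACH = flow / volume
ACH = 214 / 291
ACH = 0.735

0.735


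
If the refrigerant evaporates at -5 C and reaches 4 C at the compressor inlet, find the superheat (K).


Superheat = T_suction - T_evap
Superheat = 4 - (-5)
Superheat = 9 K

9


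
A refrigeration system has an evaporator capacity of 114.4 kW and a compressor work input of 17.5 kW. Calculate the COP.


COP = Q_evap / W
COP = 114.4 / 17.5
COP = 6.537

6.537


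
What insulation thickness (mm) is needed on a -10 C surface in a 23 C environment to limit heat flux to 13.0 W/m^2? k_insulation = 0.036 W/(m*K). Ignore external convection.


dT = 23 - (-10) = 33 K
thickness = k * dT / q_max * 1000
thickness = 0.036 * 33 / 13.0 * 1000
thickness = 91.4 mm

91.4


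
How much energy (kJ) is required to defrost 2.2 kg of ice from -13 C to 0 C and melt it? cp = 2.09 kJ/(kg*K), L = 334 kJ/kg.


Sensible heat = cp * dT = 2.09 * 13 = 27.17 kJ/kg
Total per kg = 27.17 + 334 = 361.17 kJ/kg
Q = m * total = 2.2 * 361.17
Q = 794.6 kJ

794.6


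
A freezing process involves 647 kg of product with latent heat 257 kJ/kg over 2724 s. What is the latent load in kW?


Q_lat = m * h_fg / t
Q_lat = 647 * 257 / 2724
Q_lat = 61.04 kW

61.04


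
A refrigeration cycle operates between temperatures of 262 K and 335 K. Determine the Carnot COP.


dT = 335 - 262 = 73 K
COP_carnot = T_cold / dT = 262 / 73
COP_carnot = 3.589

3.589


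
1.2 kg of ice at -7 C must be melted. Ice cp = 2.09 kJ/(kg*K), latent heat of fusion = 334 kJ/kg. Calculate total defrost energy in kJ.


Sensible heat = cp * dT = 2.09 * 7 = 14.63 kJ/kg
Total per kg = 14.63 + 334 = 348.63 kJ/kg
Q = m * total = 1.2 * 348.63
Q = 418.4 kJ

418.4


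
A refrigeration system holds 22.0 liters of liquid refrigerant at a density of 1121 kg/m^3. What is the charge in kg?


Charge = V * rho / 1000
Charge = 22.0 * 1121 / 1000
Charge = 24.66 kg

24.66


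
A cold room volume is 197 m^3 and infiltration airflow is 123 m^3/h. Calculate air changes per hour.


ACH = flow / volume
ACH = 123 / 197
ACH = 0.624

0.624


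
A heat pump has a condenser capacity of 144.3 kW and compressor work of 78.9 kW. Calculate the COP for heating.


COP_hp = Q_cond / W
COP_hp = 144.3 / 78.9
COP_hp = 1.829

1.829


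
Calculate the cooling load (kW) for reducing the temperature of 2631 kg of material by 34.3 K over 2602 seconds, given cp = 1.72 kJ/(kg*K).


Q = m * cp * dT / t
Q = 2631 * 1.72 * 34.3 / 2602
Q = 59.654 kW

59.654


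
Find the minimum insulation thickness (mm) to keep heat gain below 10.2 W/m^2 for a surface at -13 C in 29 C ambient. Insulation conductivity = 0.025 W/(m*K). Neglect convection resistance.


dT = 29 - (-13) = 42 K
thickness = k * dT / q_max * 1000
thickness = 0.025 * 42 / 10.2 * 1000
thickness = 102.9 mm

102.9


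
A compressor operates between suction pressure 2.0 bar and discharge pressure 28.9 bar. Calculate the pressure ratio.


PR = P_high / P_low
PR = 28.9 / 2.0
PR = 14.45

14.45


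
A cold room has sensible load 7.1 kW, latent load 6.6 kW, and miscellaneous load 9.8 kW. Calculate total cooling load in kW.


Q_total = Q_s + Q_l + Q_misc
Q_total = 7.1 + 6.6 + 9.8
Q_total = 23.5 kW

23.5


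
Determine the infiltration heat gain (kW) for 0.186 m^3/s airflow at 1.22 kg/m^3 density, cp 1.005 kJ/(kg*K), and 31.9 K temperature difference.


Q = V_dot * rho * cp * dT
Q = 0.186 * 1.22 * 1.005 * 31.9
Q = 7.275 kW

7.275


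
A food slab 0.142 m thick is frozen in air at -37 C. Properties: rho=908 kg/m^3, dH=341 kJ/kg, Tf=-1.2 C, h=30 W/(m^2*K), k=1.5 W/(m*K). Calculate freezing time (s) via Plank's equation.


dT = -1.2 - (-37) = 35.8 K
term1 = a/(2h) = 0.142/(2*30) = 0.002366666667
term2 = a^2/(8k) = 0.142^2/(8*1.5) = 0.001680333333
t = rho*dH*1000/dT * (term1 + term2)
t = 908*341*1000/35.8 * (0.002366666667 + 0.001680333333)
t = 35002 s

35002


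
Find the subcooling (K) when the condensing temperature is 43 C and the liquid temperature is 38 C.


Subcooling = T_cond - T_liquid
Subcooling = 43 - 38
Subcooling = 5 K

5


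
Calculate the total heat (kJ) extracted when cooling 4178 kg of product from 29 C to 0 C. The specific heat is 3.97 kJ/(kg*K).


dT = 29 - (0) = 29 K
Q = m * cp * dT = 4178 * 3.97 * 29
Q = 481013 kJ

481013


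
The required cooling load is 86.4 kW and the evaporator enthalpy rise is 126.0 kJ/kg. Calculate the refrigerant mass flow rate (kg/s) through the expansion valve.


m_dot = Q / dh
m_dot = 86.4 / 126.0
m_dot = 0.6857 kg/s

0.6857


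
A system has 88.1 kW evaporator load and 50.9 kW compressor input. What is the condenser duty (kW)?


Q_cond = Q_evap + W
Q_cond = 88.1 + 50.9
Q_cond = 139.0 kW

139.0


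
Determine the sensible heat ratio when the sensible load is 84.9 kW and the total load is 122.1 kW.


SHR = Q_sensible / Q_total
SHR = 84.9 / 122.1
SHR = 0.695

0.695


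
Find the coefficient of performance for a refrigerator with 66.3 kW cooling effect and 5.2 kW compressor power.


COP = Q_evap / W
COP = 66.3 / 5.2
COP = 12.75

12.75


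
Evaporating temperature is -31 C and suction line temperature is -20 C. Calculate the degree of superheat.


Superheat = T_suction - T_evap
Superheat = -20 - (-31)
Superheat = 11 K

11


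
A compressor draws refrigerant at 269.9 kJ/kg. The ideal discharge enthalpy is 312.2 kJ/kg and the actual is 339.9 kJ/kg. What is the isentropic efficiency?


dh_ideal = 312.2 - 269.9 = 42.3 kJ/kg
dh_actual = 339.9 - 269.9 = 70.0 kJ/kg
eta_s = dh_ideal / dh_actual = 42.3 / 70.0
eta_s = 0.6043

0.6043


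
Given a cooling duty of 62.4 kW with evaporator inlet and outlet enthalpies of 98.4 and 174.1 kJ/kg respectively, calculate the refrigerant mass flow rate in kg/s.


dh = 174.1 - 98.4 = 75.7 kJ/kg
m_dot = Q / dh = 62.4 / 75.7 = 0.8243 kg/s

0.8243


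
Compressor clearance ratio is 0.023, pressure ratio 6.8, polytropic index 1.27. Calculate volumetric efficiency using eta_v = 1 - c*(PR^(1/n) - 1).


PR^(1/n) = 6.8^(1/1.27) = 4.52396076
eta_v = 1 - 0.023 * (4.52396076 - 1)
eta_v = 0.9189

0.9189


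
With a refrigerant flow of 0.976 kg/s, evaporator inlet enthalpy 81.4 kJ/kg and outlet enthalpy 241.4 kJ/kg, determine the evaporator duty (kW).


dh = 241.4 - 81.4 = 160.0 kJ/kg
Q_evap = m_dot * dh = 0.976 * 160.0
Q_evap = 156.16 kW

156.16


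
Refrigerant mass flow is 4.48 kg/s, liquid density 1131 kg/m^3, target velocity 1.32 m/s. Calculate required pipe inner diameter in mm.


A = m_dot / (rho * v) = 4.48 / (1131 * 1.32) = 0.003000830587 m^2
d = sqrt(4*A/pi) * 1000
d = 61.8 mm

61.8


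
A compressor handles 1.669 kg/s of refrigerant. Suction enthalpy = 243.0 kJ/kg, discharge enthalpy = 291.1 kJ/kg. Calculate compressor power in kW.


dh = 291.1 - 243.0 = 48.1 kJ/kg
W = m_dot * dh = 1.669 * 48.1 = 80.28 kW

80.28


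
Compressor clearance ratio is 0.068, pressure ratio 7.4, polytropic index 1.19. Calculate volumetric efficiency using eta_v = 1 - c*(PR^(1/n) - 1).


PR^(1/n) = 7.4^(1/1.19) = 5.37584605
eta_v = 1 - 0.068 * (5.37584605 - 1)
eta_v = 0.7024

0.7024


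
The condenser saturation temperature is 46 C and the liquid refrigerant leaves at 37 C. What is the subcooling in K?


Subcooling = T_cond - T_liquid
Subcooling = 46 - 37
Subcooling = 9 K

9


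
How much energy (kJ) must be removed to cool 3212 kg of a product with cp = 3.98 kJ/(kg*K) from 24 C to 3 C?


dT = 24 - (3) = 21 K
Q = m * cp * dT = 3212 * 3.98 * 21
Q = 268459 kJ

268459


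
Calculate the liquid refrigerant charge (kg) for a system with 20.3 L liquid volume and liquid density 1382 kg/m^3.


Charge = V * rho / 1000
Charge = 20.3 * 1382 / 1000
Charge = 28.05 kg

28.05


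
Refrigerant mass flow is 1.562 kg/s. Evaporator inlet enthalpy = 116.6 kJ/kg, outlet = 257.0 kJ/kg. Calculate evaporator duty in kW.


dh = 257.0 - 116.6 = 140.4 kJ/kg
Q_evap = m_dot * dh = 1.562 * 140.4
Q_evap = 219.3 kW

219.3


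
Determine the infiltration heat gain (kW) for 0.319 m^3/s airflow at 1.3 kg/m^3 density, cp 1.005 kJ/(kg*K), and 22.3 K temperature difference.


Q = V_dot * rho * cp * dT
Q = 0.319 * 1.3 * 1.005 * 22.3
Q = 9.294 kW

9.294


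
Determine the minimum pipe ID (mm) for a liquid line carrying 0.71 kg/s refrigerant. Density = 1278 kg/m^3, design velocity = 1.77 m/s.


A = m_dot / (rho * v) = 0.71 / (1278 * 1.77) = 0.0003138731952 m^2
d = sqrt(4*A/pi) * 1000
d = 20.0 mm

20.0


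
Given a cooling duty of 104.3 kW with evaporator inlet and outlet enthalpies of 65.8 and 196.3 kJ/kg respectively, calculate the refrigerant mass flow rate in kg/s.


dh = 196.3 - 65.8 = 130.5 kJ/kg
m_dot = Q / dh = 104.3 / 130.5 = 0.7992 kg/s

0.7992


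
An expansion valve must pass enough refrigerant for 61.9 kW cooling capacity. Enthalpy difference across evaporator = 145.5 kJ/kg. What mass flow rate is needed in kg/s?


m_dot = Q / dh
m_dot = 61.9 / 145.5
m_dot = 0.4254 kg/s

0.4254


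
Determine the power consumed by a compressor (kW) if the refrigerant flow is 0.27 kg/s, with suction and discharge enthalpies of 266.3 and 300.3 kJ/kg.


dh = 300.3 - 266.3 = 34.0 kJ/kg
W = m_dot * dh = 0.27 * 34.0 = 9.18 kW

9.18


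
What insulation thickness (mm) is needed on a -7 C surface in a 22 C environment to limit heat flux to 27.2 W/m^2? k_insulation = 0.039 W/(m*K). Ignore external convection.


dT = 22 - (-7) = 29 K
thickness = k * dT / q_max * 1000
thickness = 0.039 * 29 / 27.2 * 1000
thickness = 41.6 mm

41.6


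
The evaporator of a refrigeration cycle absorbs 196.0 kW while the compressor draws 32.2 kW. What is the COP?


COP = Q_evap / W
COP = 196.0 / 32.2
COP = 6.087

6.087


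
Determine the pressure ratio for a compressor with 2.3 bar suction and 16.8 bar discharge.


PR = P_high / P_low
PR = 16.8 / 2.3
PR = 7.304

7.304


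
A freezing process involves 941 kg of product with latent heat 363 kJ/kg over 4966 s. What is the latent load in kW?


Q_lat = m * h_fg / t
Q_lat = 941 * 363 / 4966
Q_lat = 68.78 kW

68.78


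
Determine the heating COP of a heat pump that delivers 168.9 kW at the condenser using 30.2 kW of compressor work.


COP_hp = Q_cond / W
COP_hp = 168.9 / 30.2
COP_hp = 5.593

5.593


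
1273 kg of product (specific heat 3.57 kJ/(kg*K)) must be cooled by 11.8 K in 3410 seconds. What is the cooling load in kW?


Q = m * cp * dT / t
Q = 1273 * 3.57 * 11.8 / 3410
Q = 15.726 kW

15.726


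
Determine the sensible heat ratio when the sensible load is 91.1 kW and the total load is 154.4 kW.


SHR = Q_sensible / Q_total
SHR = 91.1 / 154.4
SHR = 0.59

0.59


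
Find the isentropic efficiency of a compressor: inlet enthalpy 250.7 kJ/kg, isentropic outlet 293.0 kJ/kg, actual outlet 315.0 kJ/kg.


dh_ideal = 293.0 - 250.7 = 42.3 kJ/kg
dh_actual = 315.0 - 250.7 = 64.3 kJ/kg
eta_s = dh_ideal / dh_actual = 42.3 / 64.3
eta_s = 0.6579

0.6579


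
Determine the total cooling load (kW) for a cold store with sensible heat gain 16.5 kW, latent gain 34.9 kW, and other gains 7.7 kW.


Q_total = Q_s + Q_l + Q_misc
Q_total = 16.5 + 34.9 + 7.7
Q_total = 59.1 kW

59.1


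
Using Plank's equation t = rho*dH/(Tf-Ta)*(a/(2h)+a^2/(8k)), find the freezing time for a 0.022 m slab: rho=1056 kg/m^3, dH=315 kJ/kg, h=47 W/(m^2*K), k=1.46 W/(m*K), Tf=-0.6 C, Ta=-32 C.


dT = -0.6 - (-32) = 31.4 K
term1 = a/(2h) = 0.022/(2*47) = 0.0002340425532
term2 = a^2/(8k) = 0.022^2/(8*1.46) = 0.00004143835616
t = rho*dH*1000/dT * (term1 + term2)
t = 1056*315*1000/31.4 * (0.0002340425532 + 0.00004143835616)
t = 2918 s

2918


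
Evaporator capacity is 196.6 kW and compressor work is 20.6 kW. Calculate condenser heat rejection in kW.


Q_cond = Q_evap + W
Q_cond = 196.6 + 20.6
Q_cond = 217.2 kW

217.2


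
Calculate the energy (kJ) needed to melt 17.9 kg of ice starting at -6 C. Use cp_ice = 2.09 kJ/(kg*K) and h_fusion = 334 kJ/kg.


Sensible heat = cp * dT = 2.09 * 6 = 12.54 kJ/kg
Total per kg = 12.54 + 334 = 346.54 kJ/kg
Q = m * total = 17.9 * 346.54
Q = 6203.1 kJ

6203.1


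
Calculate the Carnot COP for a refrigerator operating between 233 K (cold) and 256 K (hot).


dT = 256 - 233 = 23 K
COP_carnot = T_cold / dT = 233 / 23
COP_carnot = 10.13

10.13


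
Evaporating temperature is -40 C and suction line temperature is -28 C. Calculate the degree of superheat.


Superheat = T_suction - T_evap
Superheat = -28 - (-40)
Superheat = 12 K

12


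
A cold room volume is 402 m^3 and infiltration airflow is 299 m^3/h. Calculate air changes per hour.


ACH = flow / volume
ACH = 299 / 402
ACH = 0.744

0.744


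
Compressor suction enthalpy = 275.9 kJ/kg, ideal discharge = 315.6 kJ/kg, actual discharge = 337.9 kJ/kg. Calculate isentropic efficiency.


dh_ideal = 315.6 - 275.9 = 39.7 kJ/kg
dh_actual = 337.9 - 275.9 = 62.0 kJ/kg
eta_s = dh_ideal / dh_actual = 39.7 / 62.0
eta_s = 0.6403

0.6403


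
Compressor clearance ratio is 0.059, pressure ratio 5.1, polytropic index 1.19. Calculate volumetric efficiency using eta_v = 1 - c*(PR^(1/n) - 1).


PR^(1/n) = 5.1^(1/1.19) = 3.9318486
eta_v = 1 - 0.059 * (3.9318486 - 1)
eta_v = 0.827

0.827


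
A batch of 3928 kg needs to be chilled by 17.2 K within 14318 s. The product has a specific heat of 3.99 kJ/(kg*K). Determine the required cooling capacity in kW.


Q = m * cp * dT / t
Q = 3928 * 3.99 * 17.2 / 14318
Q = 18.827 kW

18.827


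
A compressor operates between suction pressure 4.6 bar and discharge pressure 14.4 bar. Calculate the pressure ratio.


PR = P_high / P_low
PR = 14.4 / 4.6
PR = 3.13

3.13


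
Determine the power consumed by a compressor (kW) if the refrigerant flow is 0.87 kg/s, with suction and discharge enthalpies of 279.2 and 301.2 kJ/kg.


dh = 301.2 - 279.2 = 22.0 kJ/kg
W = m_dot * dh = 0.87 * 22.0 = 19.14 kW

19.14


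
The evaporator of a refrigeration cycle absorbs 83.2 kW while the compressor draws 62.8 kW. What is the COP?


COP = Q_evap / W
COP = 83.2 / 62.8
COP = 1.325

1.325


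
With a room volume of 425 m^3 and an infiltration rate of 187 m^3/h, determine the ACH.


ACH = flow / volume
ACH = 187 / 425
ACH = 0.44

0.44


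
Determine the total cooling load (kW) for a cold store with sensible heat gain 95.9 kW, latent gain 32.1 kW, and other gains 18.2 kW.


Q_total = Q_s + Q_l + Q_misc
Q_total = 95.9 + 32.1 + 18.2
Q_total = 146.2 kW

146.2


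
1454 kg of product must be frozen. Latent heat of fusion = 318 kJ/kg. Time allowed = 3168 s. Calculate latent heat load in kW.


Q_lat = m * h_fg / t
Q_lat = 1454 * 318 / 3168
Q_lat = 145.95 kW

145.95


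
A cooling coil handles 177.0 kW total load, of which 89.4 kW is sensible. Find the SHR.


SHR = Q_sensible / Q_total
SHR = 89.4 / 177.0
SHR = 0.505

0.505


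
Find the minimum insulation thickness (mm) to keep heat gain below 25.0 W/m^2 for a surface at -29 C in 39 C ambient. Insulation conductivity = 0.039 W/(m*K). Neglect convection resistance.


dT = 39 - (-29) = 68 K
thickness = k * dT / q_max * 1000
thickness = 0.039 * 68 / 25.0 * 1000
thickness = 106.1 mm

106.1


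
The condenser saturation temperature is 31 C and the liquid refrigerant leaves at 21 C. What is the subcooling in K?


Subcooling = T_cond - T_liquid
Subcooling = 31 - 21
Subcooling = 10 K

10


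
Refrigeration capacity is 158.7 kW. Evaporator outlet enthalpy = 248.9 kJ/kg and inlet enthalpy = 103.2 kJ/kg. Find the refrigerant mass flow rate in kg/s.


dh = 248.9 - 103.2 = 145.7 kJ/kg
m_dot = Q / dh = 158.7 / 145.7 = 1.0892 kg/s

1.0892


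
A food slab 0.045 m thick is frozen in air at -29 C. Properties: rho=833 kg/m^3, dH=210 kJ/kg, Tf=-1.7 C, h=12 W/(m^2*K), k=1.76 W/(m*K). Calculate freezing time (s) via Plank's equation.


dT = -1.7 - (-29) = 27.3 K
term1 = a/(2h) = 0.045/(2*12) = 0.001875
term2 = a^2/(8k) = 0.045^2/(8*1.76) = 0.0001438210227
t = rho*dH*1000/dT * (term1 + term2)
t = 833*210*1000/27.3 * (0.001875 + 0.0001438210227)
t = 12936 s

12936


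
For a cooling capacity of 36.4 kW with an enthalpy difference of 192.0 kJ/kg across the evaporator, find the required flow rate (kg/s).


m_dot = Q / dh
m_dot = 36.4 / 192.0
m_dot = 0.1896 kg/s

0.1896


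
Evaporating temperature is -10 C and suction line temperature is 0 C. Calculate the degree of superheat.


Superheat = T_suction - T_evap
Superheat = 0 - (-10)
Superheat = 10 K

10


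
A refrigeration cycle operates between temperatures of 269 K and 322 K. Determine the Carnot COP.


dT = 322 - 269 = 53 K
COP_carnot = T_cold / dT = 269 / 53
COP_carnot = 5.075

5.075


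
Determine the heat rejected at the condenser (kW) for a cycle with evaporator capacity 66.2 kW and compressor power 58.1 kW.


Q_cond = Q_evap + W
Q_cond = 66.2 + 58.1
Q_cond = 124.3 kW

124.3


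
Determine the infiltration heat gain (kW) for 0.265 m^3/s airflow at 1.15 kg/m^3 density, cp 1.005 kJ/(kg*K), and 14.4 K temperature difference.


Q = V_dot * rho * cp * dT
Q = 0.265 * 1.15 * 1.005 * 14.4
Q = 4.41 kW

4.41


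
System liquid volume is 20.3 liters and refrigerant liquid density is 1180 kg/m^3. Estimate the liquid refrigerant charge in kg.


Charge = V * rho / 1000
Charge = 20.3 * 1180 / 1000
Charge = 23.95 kg

23.95


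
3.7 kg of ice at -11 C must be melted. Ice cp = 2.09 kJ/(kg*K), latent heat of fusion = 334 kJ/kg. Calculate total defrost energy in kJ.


Sensible heat = cp * dT = 2.09 * 11 = 22.99 kJ/kg
Total per kg = 22.99 + 334 = 356.99 kJ/kg
Q = m * total = 3.7 * 356.99
Q = 1320.9 kJ

1320.9


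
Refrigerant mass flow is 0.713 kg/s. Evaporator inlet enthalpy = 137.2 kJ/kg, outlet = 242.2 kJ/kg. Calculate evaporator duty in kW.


dh = 242.2 - 137.2 = 105.0 kJ/kg
Q_evap = m_dot * dh = 0.713 * 105.0
Q_evap = 74.87 kW

74.87


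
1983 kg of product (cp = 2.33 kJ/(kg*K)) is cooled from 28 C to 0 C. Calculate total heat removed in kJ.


dT = 28 - (0) = 28 K
Q = m * cp * dT = 1983 * 2.33 * 28
Q = 129371 kJ

129371


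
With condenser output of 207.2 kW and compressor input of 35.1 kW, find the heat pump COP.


COP_hp = Q_cond / W
COP_hp = 207.2 / 35.1
COP_hp = 5.903

5.903


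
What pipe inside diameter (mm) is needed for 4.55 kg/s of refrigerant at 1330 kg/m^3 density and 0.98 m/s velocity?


A = m_dot / (rho * v) = 4.55 / (1330 * 0.98) = 0.003490870032 m^2
d = sqrt(4*A/pi) * 1000
d = 66.7 mm

66.7


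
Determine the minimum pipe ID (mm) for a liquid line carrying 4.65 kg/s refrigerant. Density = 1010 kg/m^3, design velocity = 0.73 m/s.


A = m_dot / (rho * v) = 4.65 / (1010 * 0.73) = 0.006306795063 m^2
d = sqrt(4*A/pi) * 1000
d = 89.6 mm

89.6


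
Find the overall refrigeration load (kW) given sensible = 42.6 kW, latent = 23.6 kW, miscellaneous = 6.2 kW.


Q_total = Q_s + Q_l + Q_misc
Q_total = 42.6 + 23.6 + 6.2
Q_total = 72.4 kW

72.4


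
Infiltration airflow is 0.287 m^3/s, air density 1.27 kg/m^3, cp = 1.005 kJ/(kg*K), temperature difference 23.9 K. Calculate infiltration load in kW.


Q = V_dot * rho * cp * dT
Q = 0.287 * 1.27 * 1.005 * 23.9
Q = 8.755 kW

8.755


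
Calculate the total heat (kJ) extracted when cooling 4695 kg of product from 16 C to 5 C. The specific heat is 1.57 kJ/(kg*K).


dT = 16 - (5) = 11 K
Q = m * cp * dT = 4695 * 1.57 * 11
Q = 81083 kJ

81083


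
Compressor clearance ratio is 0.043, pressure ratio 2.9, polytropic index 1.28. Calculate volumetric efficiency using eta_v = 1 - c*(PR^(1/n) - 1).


PR^(1/n) = 2.9^(1/1.28) = 2.29746252
eta_v = 1 - 0.043 * (2.29746252 - 1)
eta_v = 0.9442

0.9442


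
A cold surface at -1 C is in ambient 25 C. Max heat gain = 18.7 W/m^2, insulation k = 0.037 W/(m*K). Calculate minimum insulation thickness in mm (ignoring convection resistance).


dT = 25 - (-1) = 26 K
thickness = k * dT / q_max * 1000
thickness = 0.037 * 26 / 18.7 * 1000
thickness = 51.4 mm

51.4


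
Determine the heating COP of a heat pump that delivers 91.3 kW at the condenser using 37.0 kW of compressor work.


COP_hp = Q_cond / W
COP_hp = 91.3 / 37.0
COP_hp = 2.468

2.468


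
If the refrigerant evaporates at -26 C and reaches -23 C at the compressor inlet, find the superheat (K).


Superheat = T_suction - T_evap
Superheat = -23 - (-26)
Superheat = 3 K

3


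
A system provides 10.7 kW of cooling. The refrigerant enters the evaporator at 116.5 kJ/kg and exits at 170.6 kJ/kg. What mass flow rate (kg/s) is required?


dh = 170.6 - 116.5 = 54.1 kJ/kg
m_dot = Q / dh = 10.7 / 54.1 = 0.1978 kg/s

0.1978


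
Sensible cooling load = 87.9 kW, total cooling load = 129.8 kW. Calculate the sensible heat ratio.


SHR = Q_sensible / Q_total
SHR = 87.9 / 129.8
SHR = 0.677

0.677


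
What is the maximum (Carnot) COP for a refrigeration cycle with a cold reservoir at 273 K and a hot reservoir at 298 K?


dT = 298 - 273 = 25 K
COP_carnot = T_cold / dT = 273 / 25
COP_carnot = 10.92

10.92


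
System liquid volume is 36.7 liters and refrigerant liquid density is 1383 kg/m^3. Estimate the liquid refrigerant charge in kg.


Charge = V * rho / 1000
Charge = 36.7 * 1383 / 1000
Charge = 50.76 kg

50.76


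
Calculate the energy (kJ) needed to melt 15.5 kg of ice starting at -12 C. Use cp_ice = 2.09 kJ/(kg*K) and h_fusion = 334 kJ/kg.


Sensible heat = cp * dT = 2.09 * 12 = 25.08 kJ/kg
Total per kg = 25.08 + 334 = 359.08 kJ/kg
Q = m * total = 15.5 * 359.08
Q = 5565.7 kJ

5565.7


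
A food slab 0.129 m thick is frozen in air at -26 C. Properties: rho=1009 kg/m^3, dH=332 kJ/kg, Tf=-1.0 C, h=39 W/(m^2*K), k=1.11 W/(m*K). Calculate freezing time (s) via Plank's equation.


dT = -1.0 - (-26) = 25.0 K
term1 = a/(2h) = 0.129/(2*39) = 0.001653846154
term2 = a^2/(8k) = 0.129^2/(8*1.11) = 0.001873986486
t = rho*dH*1000/dT * (term1 + term2)
t = 1009*332*1000/25.0 * (0.001653846154 + 0.001873986486)
t = 47271 s

47271


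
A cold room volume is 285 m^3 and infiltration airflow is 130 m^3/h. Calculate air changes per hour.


ACH = flow / volume
ACH = 130 / 285
ACH = 0.456

0.456


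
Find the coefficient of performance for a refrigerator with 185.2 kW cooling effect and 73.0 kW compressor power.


COP = Q_evap / W
COP = 185.2 / 73.0
COP = 2.537

2.537


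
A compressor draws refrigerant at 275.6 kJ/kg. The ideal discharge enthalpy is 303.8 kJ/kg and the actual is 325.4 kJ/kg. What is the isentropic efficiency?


dh_ideal = 303.8 - 275.6 = 28.2 kJ/kg
dh_actual = 325.4 - 275.6 = 49.8 kJ/kg
eta_s = dh_ideal / dh_actual = 28.2 / 49.8
eta_s = 0.5663

0.5663


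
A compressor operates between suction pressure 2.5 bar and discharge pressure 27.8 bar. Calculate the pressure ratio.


PR = P_high / P_low
PR = 27.8 / 2.5
PR = 11.12

11.12


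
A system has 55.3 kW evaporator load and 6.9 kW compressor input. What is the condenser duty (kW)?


Q_cond = Q_evap + W
Q_cond = 55.3 + 6.9
Q_cond = 62.2 kW

62.2


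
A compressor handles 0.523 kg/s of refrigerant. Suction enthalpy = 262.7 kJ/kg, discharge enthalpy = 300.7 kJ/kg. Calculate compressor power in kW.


dh = 300.7 - 262.7 = 38.0 kJ/kg
W = m_dot * dh = 0.523 * 38.0 = 19.87 kW

19.87


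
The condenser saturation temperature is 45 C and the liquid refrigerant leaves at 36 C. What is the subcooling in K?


Subcooling = T_cond - T_liquid
Subcooling = 45 - 36
Subcooling = 9 K

9


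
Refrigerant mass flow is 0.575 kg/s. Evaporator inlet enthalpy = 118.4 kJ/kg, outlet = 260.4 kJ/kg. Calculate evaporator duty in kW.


dh = 260.4 - 118.4 = 142.0 kJ/kg
Q_evap = m_dot * dh = 0.575 * 142.0
Q_evap = 81.65 kW

81.65
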